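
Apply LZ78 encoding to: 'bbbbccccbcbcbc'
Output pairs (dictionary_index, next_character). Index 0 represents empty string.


LZ78 encoding steps:
Dictionary: {0: ''}
Step 1: w='' (idx 0), next='b' -> output (0, 'b'), add 'b' as idx 1
Step 2: w='b' (idx 1), next='b' -> output (1, 'b'), add 'bb' as idx 2
Step 3: w='b' (idx 1), next='c' -> output (1, 'c'), add 'bc' as idx 3
Step 4: w='' (idx 0), next='c' -> output (0, 'c'), add 'c' as idx 4
Step 5: w='c' (idx 4), next='c' -> output (4, 'c'), add 'cc' as idx 5
Step 6: w='bc' (idx 3), next='b' -> output (3, 'b'), add 'bcb' as idx 6
Step 7: w='c' (idx 4), next='b' -> output (4, 'b'), add 'cb' as idx 7
Step 8: w='c' (idx 4), end of input -> output (4, '')


Encoded: [(0, 'b'), (1, 'b'), (1, 'c'), (0, 'c'), (4, 'c'), (3, 'b'), (4, 'b'), (4, '')]


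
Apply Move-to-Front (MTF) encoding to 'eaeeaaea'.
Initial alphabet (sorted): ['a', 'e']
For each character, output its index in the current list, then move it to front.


MTF encoding:
'e': index 1 in ['a', 'e'] -> ['e', 'a']
'a': index 1 in ['e', 'a'] -> ['a', 'e']
'e': index 1 in ['a', 'e'] -> ['e', 'a']
'e': index 0 in ['e', 'a'] -> ['e', 'a']
'a': index 1 in ['e', 'a'] -> ['a', 'e']
'a': index 0 in ['a', 'e'] -> ['a', 'e']
'e': index 1 in ['a', 'e'] -> ['e', 'a']
'a': index 1 in ['e', 'a'] -> ['a', 'e']


Output: [1, 1, 1, 0, 1, 0, 1, 1]


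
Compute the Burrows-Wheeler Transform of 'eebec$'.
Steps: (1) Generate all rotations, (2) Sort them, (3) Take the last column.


Rotations (sorted):
  0: $eebec -> last char: c
  1: bec$ee -> last char: e
  2: c$eebe -> last char: e
  3: ebec$e -> last char: e
  4: ec$eeb -> last char: b
  5: eebec$ -> last char: $


BWT = ceeeb$


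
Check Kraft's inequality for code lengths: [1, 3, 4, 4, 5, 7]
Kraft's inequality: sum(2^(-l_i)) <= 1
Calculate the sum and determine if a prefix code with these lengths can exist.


Sum = 2^(-1) + 2^(-3) + 2^(-4) + 2^(-4) + 2^(-5) + 2^(-7)
    = 0.5 + 0.125 + 0.0625 + 0.0625 + 0.03125 + 0.0078125
    = 101/128 = 0.7890625
Since 0.7890625 <= 1, Kraft's inequality IS satisfied.
A prefix code with these lengths CAN exist.

Kraft sum = 0.7890625. Satisfied.


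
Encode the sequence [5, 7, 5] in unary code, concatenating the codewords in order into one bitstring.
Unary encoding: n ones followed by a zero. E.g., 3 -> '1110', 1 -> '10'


Encode each number as n ones followed by a terminating 0:
  5 -> 111110 (6 bits)
  7 -> 11111110 (8 bits)
  5 -> 111110 (6 bits)
Total length = 6 + 8 + 6 = 20 bits.

Unary([5, 7, 5]) = 11111011111110111110 (20 bits)


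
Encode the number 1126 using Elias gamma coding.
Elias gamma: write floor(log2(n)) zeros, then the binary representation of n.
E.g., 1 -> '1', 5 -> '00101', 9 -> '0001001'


num_bits = floor(log2(1126)) + 1 = 11
leading_zeros = num_bits - 1 = 10
binary(1126) = 10001100110

Elias gamma(1126) = '0000000000' + '10001100110' = 000000000010001100110 (21 bits)


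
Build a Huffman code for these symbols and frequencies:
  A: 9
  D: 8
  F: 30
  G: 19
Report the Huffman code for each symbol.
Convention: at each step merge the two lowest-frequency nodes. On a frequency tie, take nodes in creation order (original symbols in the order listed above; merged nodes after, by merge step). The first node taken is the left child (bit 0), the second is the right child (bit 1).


Huffman tree construction:
Step 1: Merge D(8) + A(9) = 17
Step 2: Merge (D+A)(17) + G(19) = 36
Step 3: Merge F(30) + ((D+A)+G)(36) = 66
Read each symbol's code off the tree from the root (left child = 0, right child = 1).

Codes:
  A: 101 (length 3)
  D: 100 (length 3)
  F: 0 (length 1)
  G: 11 (length 2)
Average code length: 119/66 = 1.8030 bits/symbol


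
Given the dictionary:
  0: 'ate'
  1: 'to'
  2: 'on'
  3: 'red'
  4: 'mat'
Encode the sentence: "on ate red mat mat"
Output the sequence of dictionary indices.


Look up each word in the dictionary:
  'on' -> 2
  'ate' -> 0
  'red' -> 3
  'mat' -> 4
  'mat' -> 4

Encoded: [2, 0, 3, 4, 4]


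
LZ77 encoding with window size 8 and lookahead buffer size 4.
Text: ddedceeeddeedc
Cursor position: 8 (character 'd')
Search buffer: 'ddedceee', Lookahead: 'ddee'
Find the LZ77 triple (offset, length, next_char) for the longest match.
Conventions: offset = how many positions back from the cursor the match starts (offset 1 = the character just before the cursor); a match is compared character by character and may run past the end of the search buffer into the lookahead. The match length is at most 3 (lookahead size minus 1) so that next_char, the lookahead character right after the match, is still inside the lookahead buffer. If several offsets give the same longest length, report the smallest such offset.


Try each offset into the search buffer:
  offset=1 (pos 7, char 'e'): match length 0
  offset=2 (pos 6, char 'e'): match length 0
  offset=3 (pos 5, char 'e'): match length 0
  offset=4 (pos 4, char 'c'): match length 0
  offset=5 (pos 3, char 'd'): match length 1
  offset=6 (pos 2, char 'e'): match length 0
  offset=7 (pos 1, char 'd'): match length 1
  offset=8 (pos 0, char 'd'): match length 3
Longest match has length 3 at offset 8.
next_char = character at position 8 + 3 = 11 -> 'e'

Best match: offset=8, length=3 (matching 'dde' starting at position 0)
LZ77 triple: (8, 3, 'e')


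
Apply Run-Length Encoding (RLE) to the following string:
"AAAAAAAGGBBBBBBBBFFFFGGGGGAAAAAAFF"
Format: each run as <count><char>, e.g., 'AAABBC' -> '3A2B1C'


Scanning runs left to right:
  i=0: run of 'A' x 7 -> '7A'
  i=7: run of 'G' x 2 -> '2G'
  i=9: run of 'B' x 8 -> '8B'
  i=17: run of 'F' x 4 -> '4F'
  i=21: run of 'G' x 5 -> '5G'
  i=26: run of 'A' x 6 -> '6A'
  i=32: run of 'F' x 2 -> '2F'

RLE = 7A2G8B4F5G6A2F


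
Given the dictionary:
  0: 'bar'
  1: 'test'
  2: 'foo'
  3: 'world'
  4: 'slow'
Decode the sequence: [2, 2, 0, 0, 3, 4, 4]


Look up each index in the dictionary:
  2 -> 'foo'
  2 -> 'foo'
  0 -> 'bar'
  0 -> 'bar'
  3 -> 'world'
  4 -> 'slow'
  4 -> 'slow'

Decoded: "foo foo bar bar world slow slow"


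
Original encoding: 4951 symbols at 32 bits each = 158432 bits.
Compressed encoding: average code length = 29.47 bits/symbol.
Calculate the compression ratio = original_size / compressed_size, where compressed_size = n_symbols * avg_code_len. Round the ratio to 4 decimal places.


original_size = n_symbols * orig_bits = 4951 * 32 = 158432 bits
compressed_size = n_symbols * avg_code_len = 4951 * 29.47 = 145905.97 bits
ratio = original_size / compressed_size = 158432 / 145905.97 = 1.0859

Compression ratio = 1.0859


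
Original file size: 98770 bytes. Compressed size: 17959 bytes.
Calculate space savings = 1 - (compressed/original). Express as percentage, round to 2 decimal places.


ratio = compressed/original = 17959/98770 = 0.181826
savings = 1 - ratio = 1 - 0.181826 = 0.818174
as a percentage: 0.818174 * 100 = 81.82%

Space savings = 1 - 17959/98770 = 81.82%


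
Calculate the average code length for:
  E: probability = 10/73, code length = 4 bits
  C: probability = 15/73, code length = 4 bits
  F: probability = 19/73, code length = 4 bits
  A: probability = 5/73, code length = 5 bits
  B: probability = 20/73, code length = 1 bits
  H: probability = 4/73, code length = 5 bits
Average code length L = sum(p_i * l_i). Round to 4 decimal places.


Weighted contributions p_i * l_i:
  E: (10/73) * 4 = 40/73
  C: (15/73) * 4 = 60/73
  F: (19/73) * 4 = 76/73
  A: (5/73) * 5 = 25/73
  B: (20/73) * 1 = 20/73
  H: (4/73) * 5 = 20/73
Sum = (40 + 60 + 76 + 25 + 20 + 20)/73 = 241/73

L = 241/73 = 3.3014 bits/symbol


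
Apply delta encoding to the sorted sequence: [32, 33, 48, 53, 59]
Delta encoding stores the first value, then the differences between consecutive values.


First value: 32
Deltas:
  33 - 32 = 1
  48 - 33 = 15
  53 - 48 = 5
  59 - 53 = 6


Delta encoded: [32, 1, 15, 5, 6]


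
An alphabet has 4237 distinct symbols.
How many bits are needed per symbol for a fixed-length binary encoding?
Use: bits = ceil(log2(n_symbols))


log2(4237) = 12.0488
Bracket: 2^12 = 4096 < 4237 <= 2^13 = 8192
So ceil(log2(4237)) = 13

bits = ceil(log2(4237)) = ceil(12.0488) = 13 bits


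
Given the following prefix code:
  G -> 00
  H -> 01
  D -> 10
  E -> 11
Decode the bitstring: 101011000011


Decoding step by step:
Bits 10 -> D
Bits 10 -> D
Bits 11 -> E
Bits 00 -> G
Bits 00 -> G
Bits 11 -> E


Decoded message: DDEGGE


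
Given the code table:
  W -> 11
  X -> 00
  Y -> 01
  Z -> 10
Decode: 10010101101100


Decoding:
10 -> Z
01 -> Y
01 -> Y
01 -> Y
10 -> Z
11 -> W
00 -> X


Result: ZYYYZWX


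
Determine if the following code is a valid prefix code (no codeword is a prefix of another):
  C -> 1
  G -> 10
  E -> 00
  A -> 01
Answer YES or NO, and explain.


Checking each pair (does one codeword prefix another?):
  C='1' vs G='10': prefix -- VIOLATION

NO -- this is NOT a valid prefix code. C (1) is a prefix of G (10).


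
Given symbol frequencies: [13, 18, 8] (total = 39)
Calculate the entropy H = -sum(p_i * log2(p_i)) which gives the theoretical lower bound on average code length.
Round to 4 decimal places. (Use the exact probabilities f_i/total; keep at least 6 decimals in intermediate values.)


Per-symbol terms -p_i * log2(p_i) with p_i = f_i/39:
  p = 13/39 = 0.333333: log2(p) = -1.584963, -p*log2(p) = 0.528321
  p = 18/39 = 0.461538: log2(p) = -1.115477, -p*log2(p) = 0.514836
  p = 8/39 = 0.205128: log2(p) = -2.285402, -p*log2(p) = 0.468800
H = 0.528321 + 0.514836 + 0.468800 = 1.511957

H = 1.512 bits/symbol


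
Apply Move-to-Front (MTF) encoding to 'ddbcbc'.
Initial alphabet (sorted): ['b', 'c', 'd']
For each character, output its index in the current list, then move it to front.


MTF encoding:
'd': index 2 in ['b', 'c', 'd'] -> ['d', 'b', 'c']
'd': index 0 in ['d', 'b', 'c'] -> ['d', 'b', 'c']
'b': index 1 in ['d', 'b', 'c'] -> ['b', 'd', 'c']
'c': index 2 in ['b', 'd', 'c'] -> ['c', 'b', 'd']
'b': index 1 in ['c', 'b', 'd'] -> ['b', 'c', 'd']
'c': index 1 in ['b', 'c', 'd'] -> ['c', 'b', 'd']


Output: [2, 0, 1, 2, 1, 1]


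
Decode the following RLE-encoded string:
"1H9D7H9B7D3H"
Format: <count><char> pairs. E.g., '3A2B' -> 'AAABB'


Expanding each <count><char> pair:
  1H -> 'H'
  9D -> 'DDDDDDDDD'
  7H -> 'HHHHHHH'
  9B -> 'BBBBBBBBB'
  7D -> 'DDDDDDD'
  3H -> 'HHH'

Decoded = HDDDDDDDDDHHHHHHHBBBBBBBBBDDDDDDDHHH


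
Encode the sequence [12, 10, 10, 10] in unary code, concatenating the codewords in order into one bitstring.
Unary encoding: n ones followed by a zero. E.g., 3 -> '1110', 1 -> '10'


Encode each number as n ones followed by a terminating 0:
  12 -> 1111111111110 (13 bits)
  10 -> 11111111110 (11 bits)
  10 -> 11111111110 (11 bits)
  10 -> 11111111110 (11 bits)
Total length = 13 + 11 + 11 + 11 = 46 bits.

Unary([12, 10, 10, 10]) = 1111111111110111111111101111111111011111111110 (46 bits)


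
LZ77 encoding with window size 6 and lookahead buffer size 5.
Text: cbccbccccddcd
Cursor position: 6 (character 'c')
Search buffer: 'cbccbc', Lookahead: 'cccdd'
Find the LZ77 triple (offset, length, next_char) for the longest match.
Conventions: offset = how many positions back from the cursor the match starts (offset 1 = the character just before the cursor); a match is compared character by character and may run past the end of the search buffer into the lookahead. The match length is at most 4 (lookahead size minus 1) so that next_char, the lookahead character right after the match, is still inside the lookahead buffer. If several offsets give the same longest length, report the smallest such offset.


Try each offset into the search buffer:
  offset=1 (pos 5, char 'c'): match length 3
  offset=2 (pos 4, char 'b'): match length 0
  offset=3 (pos 3, char 'c'): match length 1
  offset=4 (pos 2, char 'c'): match length 2
  offset=5 (pos 1, char 'b'): match length 0
  offset=6 (pos 0, char 'c'): match length 1
Longest match has length 3 at offset 1.
next_char = character at position 6 + 3 = 9 -> 'd'

Best match: offset=1, length=3 (matching 'ccc' starting at position 5)
LZ77 triple: (1, 3, 'd')


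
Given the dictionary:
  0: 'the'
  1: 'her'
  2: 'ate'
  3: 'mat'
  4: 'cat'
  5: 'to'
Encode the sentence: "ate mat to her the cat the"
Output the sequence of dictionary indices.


Look up each word in the dictionary:
  'ate' -> 2
  'mat' -> 3
  'to' -> 5
  'her' -> 1
  'the' -> 0
  'cat' -> 4
  'the' -> 0

Encoded: [2, 3, 5, 1, 0, 4, 0]


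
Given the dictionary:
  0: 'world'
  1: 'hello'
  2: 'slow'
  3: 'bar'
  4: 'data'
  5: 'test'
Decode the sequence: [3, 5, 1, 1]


Look up each index in the dictionary:
  3 -> 'bar'
  5 -> 'test'
  1 -> 'hello'
  1 -> 'hello'

Decoded: "bar test hello hello"


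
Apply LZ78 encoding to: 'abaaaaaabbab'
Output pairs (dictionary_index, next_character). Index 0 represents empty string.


LZ78 encoding steps:
Dictionary: {0: ''}
Step 1: w='' (idx 0), next='a' -> output (0, 'a'), add 'a' as idx 1
Step 2: w='' (idx 0), next='b' -> output (0, 'b'), add 'b' as idx 2
Step 3: w='a' (idx 1), next='a' -> output (1, 'a'), add 'aa' as idx 3
Step 4: w='aa' (idx 3), next='a' -> output (3, 'a'), add 'aaa' as idx 4
Step 5: w='a' (idx 1), next='b' -> output (1, 'b'), add 'ab' as idx 5
Step 6: w='b' (idx 2), next='a' -> output (2, 'a'), add 'ba' as idx 6
Step 7: w='b' (idx 2), end of input -> output (2, '')


Encoded: [(0, 'a'), (0, 'b'), (1, 'a'), (3, 'a'), (1, 'b'), (2, 'a'), (2, '')]


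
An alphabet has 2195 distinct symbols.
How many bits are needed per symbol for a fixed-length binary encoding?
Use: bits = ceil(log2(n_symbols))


log2(2195) = 11.1
Bracket: 2^11 = 2048 < 2195 <= 2^12 = 4096
So ceil(log2(2195)) = 12

bits = ceil(log2(2195)) = ceil(11.1) = 12 bits


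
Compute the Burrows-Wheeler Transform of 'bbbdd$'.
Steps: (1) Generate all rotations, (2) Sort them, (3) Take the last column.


Rotations (sorted):
  0: $bbbdd -> last char: d
  1: bbbdd$ -> last char: $
  2: bbdd$b -> last char: b
  3: bdd$bb -> last char: b
  4: d$bbbd -> last char: d
  5: dd$bbb -> last char: b


BWT = d$bbdb


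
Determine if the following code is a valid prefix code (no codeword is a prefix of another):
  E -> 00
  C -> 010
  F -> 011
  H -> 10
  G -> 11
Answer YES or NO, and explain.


Checking each pair (does one codeword prefix another?):
  E='00' vs C='010': no prefix
  E='00' vs F='011': no prefix
  E='00' vs H='10': no prefix
  E='00' vs G='11': no prefix
  C='010' vs E='00': no prefix
  C='010' vs F='011': no prefix
  C='010' vs H='10': no prefix
  C='010' vs G='11': no prefix
  F='011' vs E='00': no prefix
  F='011' vs C='010': no prefix
  F='011' vs H='10': no prefix
  F='011' vs G='11': no prefix
  H='10' vs E='00': no prefix
  H='10' vs C='010': no prefix
  H='10' vs F='011': no prefix
  H='10' vs G='11': no prefix
  G='11' vs E='00': no prefix
  G='11' vs C='010': no prefix
  G='11' vs F='011': no prefix
  G='11' vs H='10': no prefix
No violation found over all pairs.

YES -- this is a valid prefix code. No codeword is a prefix of any other codeword.


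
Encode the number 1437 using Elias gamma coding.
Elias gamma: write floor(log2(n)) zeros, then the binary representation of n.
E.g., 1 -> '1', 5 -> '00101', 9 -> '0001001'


num_bits = floor(log2(1437)) + 1 = 11
leading_zeros = num_bits - 1 = 10
binary(1437) = 10110011101

Elias gamma(1437) = '0000000000' + '10110011101' = 000000000010110011101 (21 bits)


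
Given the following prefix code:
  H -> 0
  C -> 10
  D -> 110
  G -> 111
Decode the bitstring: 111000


Decoding step by step:
Bits 111 -> G
Bits 0 -> H
Bits 0 -> H
Bits 0 -> H


Decoded message: GHHH


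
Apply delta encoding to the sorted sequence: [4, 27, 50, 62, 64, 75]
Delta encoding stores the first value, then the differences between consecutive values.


First value: 4
Deltas:
  27 - 4 = 23
  50 - 27 = 23
  62 - 50 = 12
  64 - 62 = 2
  75 - 64 = 11


Delta encoded: [4, 23, 23, 12, 2, 11]


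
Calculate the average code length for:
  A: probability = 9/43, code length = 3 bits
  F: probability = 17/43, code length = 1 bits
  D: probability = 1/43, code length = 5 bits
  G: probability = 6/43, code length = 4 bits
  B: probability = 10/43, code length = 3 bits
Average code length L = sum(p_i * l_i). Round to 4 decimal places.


Weighted contributions p_i * l_i:
  A: (9/43) * 3 = 27/43
  F: (17/43) * 1 = 17/43
  D: (1/43) * 5 = 5/43
  G: (6/43) * 4 = 24/43
  B: (10/43) * 3 = 30/43
Sum = (27 + 17 + 5 + 24 + 30)/43 = 103/43

L = 103/43 = 2.3953 bits/symbol


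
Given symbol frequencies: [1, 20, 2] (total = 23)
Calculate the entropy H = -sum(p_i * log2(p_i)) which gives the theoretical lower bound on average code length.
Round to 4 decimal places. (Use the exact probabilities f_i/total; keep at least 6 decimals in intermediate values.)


Per-symbol terms -p_i * log2(p_i) with p_i = f_i/23:
  p = 1/23 = 0.043478: log2(p) = -4.523562, -p*log2(p) = 0.196677
  p = 20/23 = 0.869565: log2(p) = -0.201634, -p*log2(p) = 0.175334
  p = 2/23 = 0.086957: log2(p) = -3.523562, -p*log2(p) = 0.306397
H = 0.196677 + 0.175334 + 0.306397 = 0.678408

H = 0.6784 bits/symbol


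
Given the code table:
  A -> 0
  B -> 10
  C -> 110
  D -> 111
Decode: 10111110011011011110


Decoding:
10 -> B
111 -> D
110 -> C
0 -> A
110 -> C
110 -> C
111 -> D
10 -> B


Result: BDCACCDB


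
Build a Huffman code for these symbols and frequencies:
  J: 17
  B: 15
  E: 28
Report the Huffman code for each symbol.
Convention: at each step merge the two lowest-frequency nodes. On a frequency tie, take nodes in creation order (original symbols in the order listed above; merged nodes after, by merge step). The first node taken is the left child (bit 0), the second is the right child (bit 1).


Huffman tree construction:
Step 1: Merge B(15) + J(17) = 32
Step 2: Merge E(28) + (B+J)(32) = 60
Read each symbol's code off the tree from the root (left child = 0, right child = 1).

Codes:
  J: 11 (length 2)
  B: 10 (length 2)
  E: 0 (length 1)
Average code length: 92/60 = 1.5333 bits/symbol


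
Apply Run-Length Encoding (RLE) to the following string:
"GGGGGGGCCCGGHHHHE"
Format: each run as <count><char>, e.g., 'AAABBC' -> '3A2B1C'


Scanning runs left to right:
  i=0: run of 'G' x 7 -> '7G'
  i=7: run of 'C' x 3 -> '3C'
  i=10: run of 'G' x 2 -> '2G'
  i=12: run of 'H' x 4 -> '4H'
  i=16: run of 'E' x 1 -> '1E'

RLE = 7G3C2G4H1E


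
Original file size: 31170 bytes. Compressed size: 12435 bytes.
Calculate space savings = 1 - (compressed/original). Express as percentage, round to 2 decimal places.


ratio = compressed/original = 12435/31170 = 0.398941
savings = 1 - ratio = 1 - 0.398941 = 0.601059
as a percentage: 0.601059 * 100 = 60.11%

Space savings = 1 - 12435/31170 = 60.11%


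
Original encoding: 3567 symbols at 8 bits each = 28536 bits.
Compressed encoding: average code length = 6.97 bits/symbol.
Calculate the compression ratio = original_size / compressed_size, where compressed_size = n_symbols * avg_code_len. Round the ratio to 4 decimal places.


original_size = n_symbols * orig_bits = 3567 * 8 = 28536 bits
compressed_size = n_symbols * avg_code_len = 3567 * 6.97 = 24861.99 bits
ratio = original_size / compressed_size = 28536 / 24861.99 = 1.1478

Compression ratio = 1.1478


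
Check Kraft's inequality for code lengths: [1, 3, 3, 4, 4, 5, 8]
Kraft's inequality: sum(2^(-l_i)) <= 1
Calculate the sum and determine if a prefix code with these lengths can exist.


Sum = 2^(-1) + 2^(-3) + 2^(-3) + 2^(-4) + 2^(-4) + 2^(-5) + 2^(-8)
    = 0.5 + 0.125 + 0.125 + 0.0625 + 0.0625 + 0.03125 + 0.00390625
    = 233/256 = 0.91015625
Since 0.91015625 <= 1, Kraft's inequality IS satisfied.
A prefix code with these lengths CAN exist.

Kraft sum = 0.91015625. Satisfied.


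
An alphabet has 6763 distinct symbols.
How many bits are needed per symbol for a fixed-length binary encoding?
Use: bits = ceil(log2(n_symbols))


log2(6763) = 12.7234
Bracket: 2^12 = 4096 < 6763 <= 2^13 = 8192
So ceil(log2(6763)) = 13

bits = ceil(log2(6763)) = ceil(12.7234) = 13 bits


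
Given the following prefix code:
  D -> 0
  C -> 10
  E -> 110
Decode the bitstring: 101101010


Decoding step by step:
Bits 10 -> C
Bits 110 -> E
Bits 10 -> C
Bits 10 -> C


Decoded message: CECC


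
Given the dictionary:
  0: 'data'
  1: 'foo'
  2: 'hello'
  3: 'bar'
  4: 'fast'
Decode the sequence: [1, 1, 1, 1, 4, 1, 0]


Look up each index in the dictionary:
  1 -> 'foo'
  1 -> 'foo'
  1 -> 'foo'
  1 -> 'foo'
  4 -> 'fast'
  1 -> 'foo'
  0 -> 'data'

Decoded: "foo foo foo foo fast foo data"


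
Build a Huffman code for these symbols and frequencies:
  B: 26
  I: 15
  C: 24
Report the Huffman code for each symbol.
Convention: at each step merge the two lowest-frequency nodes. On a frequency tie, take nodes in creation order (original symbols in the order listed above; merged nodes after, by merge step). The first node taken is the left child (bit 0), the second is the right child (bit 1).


Huffman tree construction:
Step 1: Merge I(15) + C(24) = 39
Step 2: Merge B(26) + (I+C)(39) = 65
Read each symbol's code off the tree from the root (left child = 0, right child = 1).

Codes:
  B: 0 (length 1)
  I: 10 (length 2)
  C: 11 (length 2)
Average code length: 104/65 = 1.6000 bits/symbol


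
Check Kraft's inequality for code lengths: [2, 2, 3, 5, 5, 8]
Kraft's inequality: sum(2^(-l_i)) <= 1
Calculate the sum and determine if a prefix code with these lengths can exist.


Sum = 2^(-2) + 2^(-2) + 2^(-3) + 2^(-5) + 2^(-5) + 2^(-8)
    = 0.25 + 0.25 + 0.125 + 0.03125 + 0.03125 + 0.00390625
    = 177/256 = 0.69140625
Since 0.69140625 <= 1, Kraft's inequality IS satisfied.
A prefix code with these lengths CAN exist.

Kraft sum = 0.69140625. Satisfied.


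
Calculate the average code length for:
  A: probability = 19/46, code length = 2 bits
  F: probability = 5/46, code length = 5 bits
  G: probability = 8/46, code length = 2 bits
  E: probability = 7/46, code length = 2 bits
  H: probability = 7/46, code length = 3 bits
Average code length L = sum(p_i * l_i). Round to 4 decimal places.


Weighted contributions p_i * l_i:
  A: (19/46) * 2 = 38/46
  F: (5/46) * 5 = 25/46
  G: (8/46) * 2 = 16/46
  E: (7/46) * 2 = 14/46
  H: (7/46) * 3 = 21/46
Sum = (38 + 25 + 16 + 14 + 21)/46 = 114/46

L = 114/46 = 2.4783 bits/symbol


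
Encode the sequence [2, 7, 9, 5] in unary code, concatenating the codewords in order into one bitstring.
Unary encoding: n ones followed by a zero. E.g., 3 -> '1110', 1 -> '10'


Encode each number as n ones followed by a terminating 0:
  2 -> 110 (3 bits)
  7 -> 11111110 (8 bits)
  9 -> 1111111110 (10 bits)
  5 -> 111110 (6 bits)
Total length = 3 + 8 + 10 + 6 = 27 bits.

Unary([2, 7, 9, 5]) = 110111111101111111110111110 (27 bits)


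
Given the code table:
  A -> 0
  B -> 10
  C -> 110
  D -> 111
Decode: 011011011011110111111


Decoding:
0 -> A
110 -> C
110 -> C
110 -> C
111 -> D
10 -> B
111 -> D
111 -> D


Result: ACCCDBDD


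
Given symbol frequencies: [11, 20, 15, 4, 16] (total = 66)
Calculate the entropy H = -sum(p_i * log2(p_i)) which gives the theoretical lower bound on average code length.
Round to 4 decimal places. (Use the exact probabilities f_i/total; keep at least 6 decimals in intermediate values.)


Per-symbol terms -p_i * log2(p_i) with p_i = f_i/66:
  p = 11/66 = 0.166667: log2(p) = -2.584963, -p*log2(p) = 0.430827
  p = 20/66 = 0.303030: log2(p) = -1.722466, -p*log2(p) = 0.521959
  p = 15/66 = 0.227273: log2(p) = -2.137504, -p*log2(p) = 0.485796
  p = 4/66 = 0.060606: log2(p) = -4.044394, -p*log2(p) = 0.245115
  p = 16/66 = 0.242424: log2(p) = -2.044394, -p*log2(p) = 0.495611
H = 0.430827 + 0.521959 + 0.485796 + 0.245115 + 0.495611 = 2.179308

H = 2.1793 bits/symbol


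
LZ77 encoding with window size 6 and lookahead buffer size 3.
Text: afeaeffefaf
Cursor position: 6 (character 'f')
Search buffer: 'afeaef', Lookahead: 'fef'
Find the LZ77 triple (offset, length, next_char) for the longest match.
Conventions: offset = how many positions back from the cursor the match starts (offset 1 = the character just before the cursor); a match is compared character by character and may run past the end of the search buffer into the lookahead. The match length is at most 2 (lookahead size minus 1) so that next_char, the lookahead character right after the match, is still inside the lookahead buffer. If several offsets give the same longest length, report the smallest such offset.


Try each offset into the search buffer:
  offset=1 (pos 5, char 'f'): match length 1
  offset=2 (pos 4, char 'e'): match length 0
  offset=3 (pos 3, char 'a'): match length 0
  offset=4 (pos 2, char 'e'): match length 0
  offset=5 (pos 1, char 'f'): match length 2
  offset=6 (pos 0, char 'a'): match length 0
Longest match has length 2 at offset 5.
next_char = character at position 6 + 2 = 8 -> 'f'

Best match: offset=5, length=2 (matching 'fe' starting at position 1)
LZ77 triple: (5, 2, 'f')


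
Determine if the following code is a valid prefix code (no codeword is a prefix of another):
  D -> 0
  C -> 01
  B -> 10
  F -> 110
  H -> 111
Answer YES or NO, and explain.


Checking each pair (does one codeword prefix another?):
  D='0' vs C='01': prefix -- VIOLATION

NO -- this is NOT a valid prefix code. D (0) is a prefix of C (01).


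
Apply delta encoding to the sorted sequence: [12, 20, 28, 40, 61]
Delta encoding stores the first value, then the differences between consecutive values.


First value: 12
Deltas:
  20 - 12 = 8
  28 - 20 = 8
  40 - 28 = 12
  61 - 40 = 21


Delta encoded: [12, 8, 8, 12, 21]


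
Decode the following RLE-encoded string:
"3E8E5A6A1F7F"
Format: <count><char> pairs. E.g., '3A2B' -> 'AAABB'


Expanding each <count><char> pair:
  3E -> 'EEE'
  8E -> 'EEEEEEEE'
  5A -> 'AAAAA'
  6A -> 'AAAAAA'
  1F -> 'F'
  7F -> 'FFFFFFF'

Decoded = EEEEEEEEEEEAAAAAAAAAAAFFFFFFFF


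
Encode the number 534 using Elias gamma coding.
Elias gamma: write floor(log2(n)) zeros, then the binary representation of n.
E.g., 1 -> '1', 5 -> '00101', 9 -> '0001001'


num_bits = floor(log2(534)) + 1 = 10
leading_zeros = num_bits - 1 = 9
binary(534) = 1000010110

Elias gamma(534) = '000000000' + '1000010110' = 0000000001000010110 (19 bits)


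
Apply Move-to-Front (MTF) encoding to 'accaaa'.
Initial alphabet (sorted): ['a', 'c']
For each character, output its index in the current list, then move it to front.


MTF encoding:
'a': index 0 in ['a', 'c'] -> ['a', 'c']
'c': index 1 in ['a', 'c'] -> ['c', 'a']
'c': index 0 in ['c', 'a'] -> ['c', 'a']
'a': index 1 in ['c', 'a'] -> ['a', 'c']
'a': index 0 in ['a', 'c'] -> ['a', 'c']
'a': index 0 in ['a', 'c'] -> ['a', 'c']


Output: [0, 1, 0, 1, 0, 0]


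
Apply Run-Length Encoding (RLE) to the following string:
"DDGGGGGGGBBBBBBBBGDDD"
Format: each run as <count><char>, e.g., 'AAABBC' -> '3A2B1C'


Scanning runs left to right:
  i=0: run of 'D' x 2 -> '2D'
  i=2: run of 'G' x 7 -> '7G'
  i=9: run of 'B' x 8 -> '8B'
  i=17: run of 'G' x 1 -> '1G'
  i=18: run of 'D' x 3 -> '3D'

RLE = 2D7G8B1G3D


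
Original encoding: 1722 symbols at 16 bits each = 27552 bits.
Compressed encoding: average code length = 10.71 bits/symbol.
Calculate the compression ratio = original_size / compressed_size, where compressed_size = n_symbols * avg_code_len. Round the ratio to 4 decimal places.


original_size = n_symbols * orig_bits = 1722 * 16 = 27552 bits
compressed_size = n_symbols * avg_code_len = 1722 * 10.71 = 18442.62 bits
ratio = original_size / compressed_size = 27552 / 18442.62 = 1.4939

Compression ratio = 1.4939


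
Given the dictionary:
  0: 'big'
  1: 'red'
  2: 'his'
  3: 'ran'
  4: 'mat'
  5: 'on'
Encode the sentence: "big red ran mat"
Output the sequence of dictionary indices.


Look up each word in the dictionary:
  'big' -> 0
  'red' -> 1
  'ran' -> 3
  'mat' -> 4

Encoded: [0, 1, 3, 4]


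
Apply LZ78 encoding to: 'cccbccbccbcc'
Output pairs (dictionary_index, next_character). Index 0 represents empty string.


LZ78 encoding steps:
Dictionary: {0: ''}
Step 1: w='' (idx 0), next='c' -> output (0, 'c'), add 'c' as idx 1
Step 2: w='c' (idx 1), next='c' -> output (1, 'c'), add 'cc' as idx 2
Step 3: w='' (idx 0), next='b' -> output (0, 'b'), add 'b' as idx 3
Step 4: w='cc' (idx 2), next='b' -> output (2, 'b'), add 'ccb' as idx 4
Step 5: w='ccb' (idx 4), next='c' -> output (4, 'c'), add 'ccbc' as idx 5
Step 6: w='c' (idx 1), end of input -> output (1, '')


Encoded: [(0, 'c'), (1, 'c'), (0, 'b'), (2, 'b'), (4, 'c'), (1, '')]


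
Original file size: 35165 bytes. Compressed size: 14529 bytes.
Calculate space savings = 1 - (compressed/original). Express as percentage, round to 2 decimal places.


ratio = compressed/original = 14529/35165 = 0.413167
savings = 1 - ratio = 1 - 0.413167 = 0.586833
as a percentage: 0.586833 * 100 = 58.68%

Space savings = 1 - 14529/35165 = 58.68%


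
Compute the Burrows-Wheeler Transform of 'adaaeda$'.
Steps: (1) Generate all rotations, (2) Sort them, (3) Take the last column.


Rotations (sorted):
  0: $adaaeda -> last char: a
  1: a$adaaed -> last char: d
  2: aaeda$ad -> last char: d
  3: adaaeda$ -> last char: $
  4: aeda$ada -> last char: a
  5: da$adaae -> last char: e
  6: daaeda$a -> last char: a
  7: eda$adaa -> last char: a


BWT = add$aeaa


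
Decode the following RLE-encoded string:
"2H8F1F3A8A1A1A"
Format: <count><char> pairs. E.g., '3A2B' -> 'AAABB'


Expanding each <count><char> pair:
  2H -> 'HH'
  8F -> 'FFFFFFFF'
  1F -> 'F'
  3A -> 'AAA'
  8A -> 'AAAAAAAA'
  1A -> 'A'
  1A -> 'A'

Decoded = HHFFFFFFFFFAAAAAAAAAAAAA


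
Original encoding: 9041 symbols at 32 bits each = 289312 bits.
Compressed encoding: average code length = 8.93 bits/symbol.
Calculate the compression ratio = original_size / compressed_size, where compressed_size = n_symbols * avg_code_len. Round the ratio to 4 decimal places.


original_size = n_symbols * orig_bits = 9041 * 32 = 289312 bits
compressed_size = n_symbols * avg_code_len = 9041 * 8.93 = 80736.13 bits
ratio = original_size / compressed_size = 289312 / 80736.13 = 3.5834

Compression ratio = 3.5834


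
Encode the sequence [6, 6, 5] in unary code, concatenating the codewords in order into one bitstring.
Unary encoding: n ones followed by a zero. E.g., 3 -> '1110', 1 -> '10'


Encode each number as n ones followed by a terminating 0:
  6 -> 1111110 (7 bits)
  6 -> 1111110 (7 bits)
  5 -> 111110 (6 bits)
Total length = 7 + 7 + 6 = 20 bits.

Unary([6, 6, 5]) = 11111101111110111110 (20 bits)


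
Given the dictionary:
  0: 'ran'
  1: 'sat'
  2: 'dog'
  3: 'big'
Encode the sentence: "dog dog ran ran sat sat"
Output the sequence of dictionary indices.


Look up each word in the dictionary:
  'dog' -> 2
  'dog' -> 2
  'ran' -> 0
  'ran' -> 0
  'sat' -> 1
  'sat' -> 1

Encoded: [2, 2, 0, 0, 1, 1]


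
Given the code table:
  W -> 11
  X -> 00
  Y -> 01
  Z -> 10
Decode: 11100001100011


Decoding:
11 -> W
10 -> Z
00 -> X
01 -> Y
10 -> Z
00 -> X
11 -> W


Result: WZXYZXW


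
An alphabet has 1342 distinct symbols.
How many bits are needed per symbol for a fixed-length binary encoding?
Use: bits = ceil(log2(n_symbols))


log2(1342) = 10.3902
Bracket: 2^10 = 1024 < 1342 <= 2^11 = 2048
So ceil(log2(1342)) = 11

bits = ceil(log2(1342)) = ceil(10.3902) = 11 bits


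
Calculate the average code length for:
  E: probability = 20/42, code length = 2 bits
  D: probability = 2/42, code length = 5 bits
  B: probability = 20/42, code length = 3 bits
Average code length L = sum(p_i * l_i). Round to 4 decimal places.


Weighted contributions p_i * l_i:
  E: (20/42) * 2 = 40/42
  D: (2/42) * 5 = 10/42
  B: (20/42) * 3 = 60/42
Sum = (40 + 10 + 60)/42 = 110/42

L = 110/42 = 2.6190 bits/symbol


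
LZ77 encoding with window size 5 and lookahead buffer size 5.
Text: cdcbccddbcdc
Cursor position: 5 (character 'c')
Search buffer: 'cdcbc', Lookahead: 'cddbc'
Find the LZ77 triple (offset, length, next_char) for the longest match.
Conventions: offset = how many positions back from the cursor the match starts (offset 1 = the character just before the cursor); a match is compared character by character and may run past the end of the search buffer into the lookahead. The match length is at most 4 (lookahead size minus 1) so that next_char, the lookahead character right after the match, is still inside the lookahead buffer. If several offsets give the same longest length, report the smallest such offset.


Try each offset into the search buffer:
  offset=1 (pos 4, char 'c'): match length 1
  offset=2 (pos 3, char 'b'): match length 0
  offset=3 (pos 2, char 'c'): match length 1
  offset=4 (pos 1, char 'd'): match length 0
  offset=5 (pos 0, char 'c'): match length 2
Longest match has length 2 at offset 5.
next_char = character at position 5 + 2 = 7 -> 'd'

Best match: offset=5, length=2 (matching 'cd' starting at position 0)
LZ77 triple: (5, 2, 'd')


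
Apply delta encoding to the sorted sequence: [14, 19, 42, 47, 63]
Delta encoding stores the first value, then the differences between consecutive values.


First value: 14
Deltas:
  19 - 14 = 5
  42 - 19 = 23
  47 - 42 = 5
  63 - 47 = 16


Delta encoded: [14, 5, 23, 5, 16]


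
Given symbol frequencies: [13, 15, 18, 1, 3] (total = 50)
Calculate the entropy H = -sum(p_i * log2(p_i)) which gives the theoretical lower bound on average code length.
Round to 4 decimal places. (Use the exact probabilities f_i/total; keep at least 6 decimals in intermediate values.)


Per-symbol terms -p_i * log2(p_i) with p_i = f_i/50:
  p = 13/50 = 0.260000: log2(p) = -1.943416, -p*log2(p) = 0.505288
  p = 15/50 = 0.300000: log2(p) = -1.736966, -p*log2(p) = 0.521090
  p = 18/50 = 0.360000: log2(p) = -1.473931, -p*log2(p) = 0.530615
  p = 1/50 = 0.020000: log2(p) = -5.643856, -p*log2(p) = 0.112877
  p = 3/50 = 0.060000: log2(p) = -4.058894, -p*log2(p) = 0.243534
H = 0.505288 + 0.521090 + 0.530615 + 0.112877 + 0.243534 = 1.913404

H = 1.9134 bits/symbol


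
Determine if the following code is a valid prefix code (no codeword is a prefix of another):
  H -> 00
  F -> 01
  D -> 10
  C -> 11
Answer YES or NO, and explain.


Checking each pair (does one codeword prefix another?):
  H='00' vs F='01': no prefix
  H='00' vs D='10': no prefix
  H='00' vs C='11': no prefix
  F='01' vs H='00': no prefix
  F='01' vs D='10': no prefix
  F='01' vs C='11': no prefix
  D='10' vs H='00': no prefix
  D='10' vs F='01': no prefix
  D='10' vs C='11': no prefix
  C='11' vs H='00': no prefix
  C='11' vs F='01': no prefix
  C='11' vs D='10': no prefix
No violation found over all pairs.

YES -- this is a valid prefix code. No codeword is a prefix of any other codeword.


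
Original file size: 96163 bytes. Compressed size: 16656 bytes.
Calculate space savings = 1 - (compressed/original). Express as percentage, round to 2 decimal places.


ratio = compressed/original = 16656/96163 = 0.173206
savings = 1 - ratio = 1 - 0.173206 = 0.826794
as a percentage: 0.826794 * 100 = 82.68%

Space savings = 1 - 16656/96163 = 82.68%


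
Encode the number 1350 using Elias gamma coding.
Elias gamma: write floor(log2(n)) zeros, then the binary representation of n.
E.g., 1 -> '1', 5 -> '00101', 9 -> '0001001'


num_bits = floor(log2(1350)) + 1 = 11
leading_zeros = num_bits - 1 = 10
binary(1350) = 10101000110

Elias gamma(1350) = '0000000000' + '10101000110' = 000000000010101000110 (21 bits)


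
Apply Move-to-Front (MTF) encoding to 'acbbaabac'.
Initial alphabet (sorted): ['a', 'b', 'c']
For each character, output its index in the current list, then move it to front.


MTF encoding:
'a': index 0 in ['a', 'b', 'c'] -> ['a', 'b', 'c']
'c': index 2 in ['a', 'b', 'c'] -> ['c', 'a', 'b']
'b': index 2 in ['c', 'a', 'b'] -> ['b', 'c', 'a']
'b': index 0 in ['b', 'c', 'a'] -> ['b', 'c', 'a']
'a': index 2 in ['b', 'c', 'a'] -> ['a', 'b', 'c']
'a': index 0 in ['a', 'b', 'c'] -> ['a', 'b', 'c']
'b': index 1 in ['a', 'b', 'c'] -> ['b', 'a', 'c']
'a': index 1 in ['b', 'a', 'c'] -> ['a', 'b', 'c']
'c': index 2 in ['a', 'b', 'c'] -> ['c', 'a', 'b']


Output: [0, 2, 2, 0, 2, 0, 1, 1, 2]


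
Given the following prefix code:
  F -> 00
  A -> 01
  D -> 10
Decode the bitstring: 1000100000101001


Decoding step by step:
Bits 10 -> D
Bits 00 -> F
Bits 10 -> D
Bits 00 -> F
Bits 00 -> F
Bits 10 -> D
Bits 10 -> D
Bits 01 -> A


Decoded message: DFDFFDDA


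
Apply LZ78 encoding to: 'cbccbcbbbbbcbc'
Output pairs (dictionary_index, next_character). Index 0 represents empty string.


LZ78 encoding steps:
Dictionary: {0: ''}
Step 1: w='' (idx 0), next='c' -> output (0, 'c'), add 'c' as idx 1
Step 2: w='' (idx 0), next='b' -> output (0, 'b'), add 'b' as idx 2
Step 3: w='c' (idx 1), next='c' -> output (1, 'c'), add 'cc' as idx 3
Step 4: w='b' (idx 2), next='c' -> output (2, 'c'), add 'bc' as idx 4
Step 5: w='b' (idx 2), next='b' -> output (2, 'b'), add 'bb' as idx 5
Step 6: w='bb' (idx 5), next='b' -> output (5, 'b'), add 'bbb' as idx 6
Step 7: w='c' (idx 1), next='b' -> output (1, 'b'), add 'cb' as idx 7
Step 8: w='c' (idx 1), end of input -> output (1, '')


Encoded: [(0, 'c'), (0, 'b'), (1, 'c'), (2, 'c'), (2, 'b'), (5, 'b'), (1, 'b'), (1, '')]


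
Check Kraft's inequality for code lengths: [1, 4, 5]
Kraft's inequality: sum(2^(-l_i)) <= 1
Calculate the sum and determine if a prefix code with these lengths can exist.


Sum = 2^(-1) + 2^(-4) + 2^(-5)
    = 0.5 + 0.0625 + 0.03125
    = 19/32 = 0.59375
Since 0.59375 <= 1, Kraft's inequality IS satisfied.
A prefix code with these lengths CAN exist.

Kraft sum = 0.59375. Satisfied.


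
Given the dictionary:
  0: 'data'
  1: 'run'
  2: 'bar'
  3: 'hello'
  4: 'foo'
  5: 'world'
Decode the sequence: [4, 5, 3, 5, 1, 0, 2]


Look up each index in the dictionary:
  4 -> 'foo'
  5 -> 'world'
  3 -> 'hello'
  5 -> 'world'
  1 -> 'run'
  0 -> 'data'
  2 -> 'bar'

Decoded: "foo world hello world run data bar"


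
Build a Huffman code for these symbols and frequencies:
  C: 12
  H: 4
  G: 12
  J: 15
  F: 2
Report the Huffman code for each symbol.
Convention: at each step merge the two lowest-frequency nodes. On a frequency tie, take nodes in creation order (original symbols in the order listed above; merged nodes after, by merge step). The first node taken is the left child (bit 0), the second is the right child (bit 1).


Huffman tree construction:
Step 1: Merge F(2) + H(4) = 6
Step 2: Merge (F+H)(6) + C(12) = 18
Step 3: Merge G(12) + J(15) = 27
Step 4: Merge ((F+H)+C)(18) + (G+J)(27) = 45
Read each symbol's code off the tree from the root (left child = 0, right child = 1).

Codes:
  C: 01 (length 2)
  H: 001 (length 3)
  G: 10 (length 2)
  J: 11 (length 2)
  F: 000 (length 3)
Average code length: 96/45 = 2.1333 bits/symbol


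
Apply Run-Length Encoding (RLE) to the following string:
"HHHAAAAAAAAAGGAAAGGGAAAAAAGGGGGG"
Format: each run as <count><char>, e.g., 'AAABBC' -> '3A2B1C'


Scanning runs left to right:
  i=0: run of 'H' x 3 -> '3H'
  i=3: run of 'A' x 9 -> '9A'
  i=12: run of 'G' x 2 -> '2G'
  i=14: run of 'A' x 3 -> '3A'
  i=17: run of 'G' x 3 -> '3G'
  i=20: run of 'A' x 6 -> '6A'
  i=26: run of 'G' x 6 -> '6G'

RLE = 3H9A2G3A3G6A6G


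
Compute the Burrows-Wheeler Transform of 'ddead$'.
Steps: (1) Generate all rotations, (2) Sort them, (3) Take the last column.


Rotations (sorted):
  0: $ddead -> last char: d
  1: ad$dde -> last char: e
  2: d$ddea -> last char: a
  3: ddead$ -> last char: $
  4: dead$d -> last char: d
  5: ead$dd -> last char: d


BWT = dea$dd


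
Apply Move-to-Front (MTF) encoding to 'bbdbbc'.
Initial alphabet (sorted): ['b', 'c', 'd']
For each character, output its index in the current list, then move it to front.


MTF encoding:
'b': index 0 in ['b', 'c', 'd'] -> ['b', 'c', 'd']
'b': index 0 in ['b', 'c', 'd'] -> ['b', 'c', 'd']
'd': index 2 in ['b', 'c', 'd'] -> ['d', 'b', 'c']
'b': index 1 in ['d', 'b', 'c'] -> ['b', 'd', 'c']
'b': index 0 in ['b', 'd', 'c'] -> ['b', 'd', 'c']
'c': index 2 in ['b', 'd', 'c'] -> ['c', 'b', 'd']


Output: [0, 0, 2, 1, 0, 2]


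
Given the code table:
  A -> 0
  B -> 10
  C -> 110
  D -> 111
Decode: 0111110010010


Decoding:
0 -> A
111 -> D
110 -> C
0 -> A
10 -> B
0 -> A
10 -> B


Result: ADCABAB
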